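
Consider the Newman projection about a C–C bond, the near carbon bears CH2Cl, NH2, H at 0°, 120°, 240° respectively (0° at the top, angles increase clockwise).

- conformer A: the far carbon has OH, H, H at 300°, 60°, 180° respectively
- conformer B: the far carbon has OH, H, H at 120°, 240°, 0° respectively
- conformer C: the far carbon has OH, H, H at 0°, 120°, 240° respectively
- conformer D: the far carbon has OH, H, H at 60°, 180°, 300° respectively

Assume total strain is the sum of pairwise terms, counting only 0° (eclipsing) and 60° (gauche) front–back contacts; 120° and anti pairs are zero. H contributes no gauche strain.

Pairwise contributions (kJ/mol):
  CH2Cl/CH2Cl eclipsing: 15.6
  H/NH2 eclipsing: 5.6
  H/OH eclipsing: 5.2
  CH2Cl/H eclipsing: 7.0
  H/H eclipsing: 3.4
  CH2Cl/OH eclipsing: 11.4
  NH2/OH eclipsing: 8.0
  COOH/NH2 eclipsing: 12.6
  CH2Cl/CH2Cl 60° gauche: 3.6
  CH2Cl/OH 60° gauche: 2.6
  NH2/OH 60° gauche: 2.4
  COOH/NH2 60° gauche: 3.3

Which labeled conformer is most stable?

A is staggered. CH2Cl at 0° is gauche with OH at 300° (2.6). Total 2.6 kJ/mol.
B is eclipsed. CH2Cl at 0° is eclipsed with H at 0° (7.0); NH2 at 120° is eclipsed with OH at 120° (8.0); H at 240° is eclipsed with H at 240° (3.4). Total 18.4 kJ/mol.
C is eclipsed. CH2Cl at 0° is eclipsed with OH at 0° (11.4); NH2 at 120° is eclipsed with H at 120° (5.6); H at 240° is eclipsed with H at 240° (3.4). Total 20.4 kJ/mol.
D is staggered. CH2Cl at 0° is gauche with OH at 60° (2.6); NH2 at 120° is gauche with OH at 60° (2.4). Total 5.0 kJ/mol.
A has the lowest total (2.6 kJ/mol).

A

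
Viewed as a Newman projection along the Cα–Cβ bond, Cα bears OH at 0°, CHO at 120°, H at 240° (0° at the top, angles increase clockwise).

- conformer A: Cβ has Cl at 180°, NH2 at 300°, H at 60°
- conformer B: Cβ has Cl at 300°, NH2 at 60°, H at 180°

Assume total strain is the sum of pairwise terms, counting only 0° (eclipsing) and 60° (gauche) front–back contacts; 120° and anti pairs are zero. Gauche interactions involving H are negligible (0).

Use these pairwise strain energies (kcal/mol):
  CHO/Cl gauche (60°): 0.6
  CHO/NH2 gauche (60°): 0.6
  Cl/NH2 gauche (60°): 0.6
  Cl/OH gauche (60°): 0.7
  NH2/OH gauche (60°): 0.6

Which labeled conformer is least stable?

A (staggered): OH–NH2 gauche, CHO–Cl gauche; 0.6 + 0.6 = 1.2 kcal/mol.
B (staggered): OH–Cl gauche, OH–NH2 gauche, CHO–NH2 gauche; 0.7 + 0.6 + 0.6 = 1.9 kcal/mol.
B has the highest total (1.9 kcal/mol).

B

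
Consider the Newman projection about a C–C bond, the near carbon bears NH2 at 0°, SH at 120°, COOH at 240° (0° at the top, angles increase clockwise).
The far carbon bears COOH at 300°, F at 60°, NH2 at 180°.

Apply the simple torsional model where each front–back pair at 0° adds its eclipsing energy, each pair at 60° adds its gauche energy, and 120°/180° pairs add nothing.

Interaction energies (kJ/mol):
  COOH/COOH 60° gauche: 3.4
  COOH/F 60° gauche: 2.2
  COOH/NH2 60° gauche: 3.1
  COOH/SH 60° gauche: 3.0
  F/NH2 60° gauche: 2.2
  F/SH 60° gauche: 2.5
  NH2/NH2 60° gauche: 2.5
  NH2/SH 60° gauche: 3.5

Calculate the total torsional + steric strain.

This conformer is staggered. NH2 at 0° is gauche with COOH at 300° (3.1); NH2 at 0° is gauche with F at 60° (2.2); SH at 120° is gauche with F at 60° (2.5); SH at 120° is gauche with NH2 at 180° (3.5); COOH at 240° is gauche with COOH at 300° (3.4); COOH at 240° is gauche with NH2 at 180° (3.1). Total 17.8 kJ/mol.

17.8 kJ/mol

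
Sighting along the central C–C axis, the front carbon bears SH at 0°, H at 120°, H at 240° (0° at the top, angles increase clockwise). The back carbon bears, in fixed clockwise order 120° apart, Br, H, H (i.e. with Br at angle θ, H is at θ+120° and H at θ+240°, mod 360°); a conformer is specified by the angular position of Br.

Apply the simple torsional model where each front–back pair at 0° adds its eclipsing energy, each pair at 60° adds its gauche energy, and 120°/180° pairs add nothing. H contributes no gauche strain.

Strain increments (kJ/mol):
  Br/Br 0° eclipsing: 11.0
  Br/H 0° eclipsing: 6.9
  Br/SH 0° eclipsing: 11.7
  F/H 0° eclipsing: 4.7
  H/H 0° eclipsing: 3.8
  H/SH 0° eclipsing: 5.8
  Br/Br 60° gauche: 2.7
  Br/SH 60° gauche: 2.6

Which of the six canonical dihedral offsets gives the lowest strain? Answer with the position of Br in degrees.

180°

Br at 0° (eclipsed): SH(0°)/Br(0°) eclipsed 11.7; H(120°)/H(120°) eclipsed 3.8; H(240°)/H(240°) eclipsed 3.8 → 19.3 kJ/mol.
Br at 60° (staggered): SH(0°)/Br(60°) gauche 2.6 → 2.6 kJ/mol.
Br at 120° (eclipsed): SH(0°)/H(0°) eclipsed 5.8; H(120°)/Br(120°) eclipsed 6.9; H(240°)/H(240°) eclipsed 3.8 → 16.5 kJ/mol.
Br at 180° (staggered): no non-H gauche contacts → 0.0 kJ/mol.
Br at 240° (eclipsed): SH(0°)/H(0°) eclipsed 5.8; H(120°)/H(120°) eclipsed 3.8; H(240°)/Br(240°) eclipsed 6.9 → 16.5 kJ/mol.
Br at 300° (staggered): SH(0°)/Br(300°) gauche 2.6 → 2.6 kJ/mol.
The minimum (0.0 kJ/mol) occurs with Br at 180°.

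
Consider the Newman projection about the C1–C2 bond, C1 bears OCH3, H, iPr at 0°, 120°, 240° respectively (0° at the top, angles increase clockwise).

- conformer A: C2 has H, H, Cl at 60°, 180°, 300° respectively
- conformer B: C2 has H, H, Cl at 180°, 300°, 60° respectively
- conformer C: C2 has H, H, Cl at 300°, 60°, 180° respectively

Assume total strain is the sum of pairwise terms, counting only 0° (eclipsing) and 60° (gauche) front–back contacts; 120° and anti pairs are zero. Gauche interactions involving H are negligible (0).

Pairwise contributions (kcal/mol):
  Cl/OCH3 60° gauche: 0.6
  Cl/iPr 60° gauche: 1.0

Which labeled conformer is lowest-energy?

B

A (staggered): OCH3–Cl gauche, iPr–Cl gauche; 0.6 + 1.0 = 1.6 kcal/mol.
B (staggered): OCH3–Cl gauche; 0.6 = 0.6 kcal/mol.
C (staggered): iPr–Cl gauche; 1.0 = 1.0 kcal/mol.
B has the lowest total (0.6 kcal/mol).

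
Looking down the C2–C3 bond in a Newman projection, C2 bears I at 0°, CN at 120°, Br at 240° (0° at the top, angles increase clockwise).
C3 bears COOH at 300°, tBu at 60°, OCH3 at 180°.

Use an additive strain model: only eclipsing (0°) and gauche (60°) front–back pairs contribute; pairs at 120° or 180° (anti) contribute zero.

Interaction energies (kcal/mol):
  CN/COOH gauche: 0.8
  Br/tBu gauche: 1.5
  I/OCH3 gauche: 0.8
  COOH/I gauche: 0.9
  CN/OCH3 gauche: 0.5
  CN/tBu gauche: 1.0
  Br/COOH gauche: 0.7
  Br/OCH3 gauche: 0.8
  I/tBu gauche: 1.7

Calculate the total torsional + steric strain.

5.6 kcal/mol

This conformer (staggered): I(0°)/COOH(300°) gauche 0.9; I(0°)/tBu(60°) gauche 1.7; CN(120°)/tBu(60°) gauche 1.0; CN(120°)/OCH3(180°) gauche 0.5; Br(240°)/COOH(300°) gauche 0.7; Br(240°)/OCH3(180°) gauche 0.8 → 5.6 kcal/mol.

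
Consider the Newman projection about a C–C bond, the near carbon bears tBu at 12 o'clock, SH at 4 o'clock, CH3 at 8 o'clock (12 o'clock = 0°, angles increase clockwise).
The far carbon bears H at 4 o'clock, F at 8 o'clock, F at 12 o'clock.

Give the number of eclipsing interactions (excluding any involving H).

2

Non-H eclipsing pairs: tBu(0°)/F(0°); CH3(240°)/F(240°) — 2 interactions.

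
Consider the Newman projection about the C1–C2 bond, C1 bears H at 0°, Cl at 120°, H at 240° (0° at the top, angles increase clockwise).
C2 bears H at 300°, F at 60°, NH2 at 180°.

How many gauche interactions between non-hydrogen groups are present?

2

Non-H gauche pairs: Cl(120°)/F(60°); Cl(120°)/NH2(180°) — 2 interactions.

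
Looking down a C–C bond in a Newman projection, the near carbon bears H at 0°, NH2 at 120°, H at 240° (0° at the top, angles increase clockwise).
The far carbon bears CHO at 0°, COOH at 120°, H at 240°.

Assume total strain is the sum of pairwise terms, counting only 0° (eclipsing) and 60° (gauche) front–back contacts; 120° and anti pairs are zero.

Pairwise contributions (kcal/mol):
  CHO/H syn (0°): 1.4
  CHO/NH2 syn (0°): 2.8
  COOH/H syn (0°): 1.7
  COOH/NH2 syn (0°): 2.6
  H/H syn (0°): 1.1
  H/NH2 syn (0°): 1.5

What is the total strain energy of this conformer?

This conformer (eclipsed): H–CHO eclipsed, NH2–COOH eclipsed, H–H eclipsed; 1.4 + 2.6 + 1.1 = 5.1 kcal/mol.

5.1 kcal/mol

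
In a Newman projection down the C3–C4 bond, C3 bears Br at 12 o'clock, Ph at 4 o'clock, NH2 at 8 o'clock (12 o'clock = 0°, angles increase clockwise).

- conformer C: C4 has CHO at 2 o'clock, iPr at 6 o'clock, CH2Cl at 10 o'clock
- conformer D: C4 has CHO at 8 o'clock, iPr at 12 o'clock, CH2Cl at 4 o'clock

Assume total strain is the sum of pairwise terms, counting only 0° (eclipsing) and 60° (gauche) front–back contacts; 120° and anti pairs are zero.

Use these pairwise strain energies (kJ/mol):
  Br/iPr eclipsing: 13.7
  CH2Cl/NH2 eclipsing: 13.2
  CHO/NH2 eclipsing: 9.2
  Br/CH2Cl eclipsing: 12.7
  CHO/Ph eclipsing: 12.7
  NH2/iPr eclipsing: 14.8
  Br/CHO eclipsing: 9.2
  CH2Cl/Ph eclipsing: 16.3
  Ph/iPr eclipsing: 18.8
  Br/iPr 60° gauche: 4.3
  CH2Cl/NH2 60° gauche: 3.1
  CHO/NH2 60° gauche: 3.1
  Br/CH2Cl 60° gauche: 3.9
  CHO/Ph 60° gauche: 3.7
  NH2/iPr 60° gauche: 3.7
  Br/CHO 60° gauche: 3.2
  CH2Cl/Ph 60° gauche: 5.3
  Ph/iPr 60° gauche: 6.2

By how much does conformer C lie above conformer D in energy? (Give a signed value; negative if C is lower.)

C (staggered): Br(0°)/CHO(60°) gauche 3.2; Br(0°)/CH2Cl(300°) gauche 3.9; Ph(120°)/CHO(60°) gauche 3.7; Ph(120°)/iPr(180°) gauche 6.2; NH2(240°)/iPr(180°) gauche 3.7; NH2(240°)/CH2Cl(300°) gauche 3.1 → 23.8 kJ/mol.
D (eclipsed): Br(0°)/iPr(0°) eclipsed 13.7; Ph(120°)/CH2Cl(120°) eclipsed 16.3; NH2(240°)/CHO(240°) eclipsed 9.2 → 39.2 kJ/mol.
E(C) − E(D) = 23.8 − 39.2 = -15.4 kJ/mol.

-15.4 kJ/mol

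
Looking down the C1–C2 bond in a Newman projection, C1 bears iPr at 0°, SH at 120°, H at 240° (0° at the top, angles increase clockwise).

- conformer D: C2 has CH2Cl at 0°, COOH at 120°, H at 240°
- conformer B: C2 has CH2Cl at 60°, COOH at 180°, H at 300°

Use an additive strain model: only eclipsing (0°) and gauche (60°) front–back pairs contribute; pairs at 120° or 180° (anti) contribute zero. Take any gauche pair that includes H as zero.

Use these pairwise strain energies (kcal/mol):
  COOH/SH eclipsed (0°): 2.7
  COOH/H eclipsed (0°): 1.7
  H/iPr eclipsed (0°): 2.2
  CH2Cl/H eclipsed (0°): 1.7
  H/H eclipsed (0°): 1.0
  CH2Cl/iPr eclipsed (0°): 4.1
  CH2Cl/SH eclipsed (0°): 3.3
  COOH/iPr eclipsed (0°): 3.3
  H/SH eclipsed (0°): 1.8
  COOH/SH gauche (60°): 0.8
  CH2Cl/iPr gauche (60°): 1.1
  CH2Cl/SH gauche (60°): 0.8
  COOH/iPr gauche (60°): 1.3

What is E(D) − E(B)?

+5.1 kcal/mol

D (eclipsed): iPr(0°)/CH2Cl(0°) eclipsed 4.1; SH(120°)/COOH(120°) eclipsed 2.7; H(240°)/H(240°) eclipsed 1.0 → 7.8 kcal/mol.
B (staggered): iPr(0°)/CH2Cl(60°) gauche 1.1; SH(120°)/CH2Cl(60°) gauche 0.8; SH(120°)/COOH(180°) gauche 0.8 → 2.7 kcal/mol.
E(D) − E(B) = 7.8 − 2.7 = +5.1 kcal/mol.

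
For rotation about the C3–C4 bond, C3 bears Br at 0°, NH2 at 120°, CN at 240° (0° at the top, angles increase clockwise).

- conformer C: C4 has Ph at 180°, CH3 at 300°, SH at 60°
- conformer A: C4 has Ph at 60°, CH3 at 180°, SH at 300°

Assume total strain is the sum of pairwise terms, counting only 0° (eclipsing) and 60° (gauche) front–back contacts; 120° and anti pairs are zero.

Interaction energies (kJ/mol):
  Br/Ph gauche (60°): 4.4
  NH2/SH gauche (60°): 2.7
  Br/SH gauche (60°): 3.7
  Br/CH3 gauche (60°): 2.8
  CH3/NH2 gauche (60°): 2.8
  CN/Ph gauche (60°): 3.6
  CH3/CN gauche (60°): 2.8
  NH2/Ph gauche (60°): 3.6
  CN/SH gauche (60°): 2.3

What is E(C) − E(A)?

C (staggered): Br(0°)/CH3(300°) gauche 2.8; Br(0°)/SH(60°) gauche 3.7; NH2(120°)/Ph(180°) gauche 3.6; NH2(120°)/SH(60°) gauche 2.7; CN(240°)/Ph(180°) gauche 3.6; CN(240°)/CH3(300°) gauche 2.8 → 19.2 kJ/mol.
A (staggered): Br(0°)/Ph(60°) gauche 4.4; Br(0°)/SH(300°) gauche 3.7; NH2(120°)/Ph(60°) gauche 3.6; NH2(120°)/CH3(180°) gauche 2.8; CN(240°)/CH3(180°) gauche 2.8; CN(240°)/SH(300°) gauche 2.3 → 19.6 kJ/mol.
E(C) − E(A) = 19.2 − 19.6 = -0.4 kJ/mol.

-0.4 kJ/mol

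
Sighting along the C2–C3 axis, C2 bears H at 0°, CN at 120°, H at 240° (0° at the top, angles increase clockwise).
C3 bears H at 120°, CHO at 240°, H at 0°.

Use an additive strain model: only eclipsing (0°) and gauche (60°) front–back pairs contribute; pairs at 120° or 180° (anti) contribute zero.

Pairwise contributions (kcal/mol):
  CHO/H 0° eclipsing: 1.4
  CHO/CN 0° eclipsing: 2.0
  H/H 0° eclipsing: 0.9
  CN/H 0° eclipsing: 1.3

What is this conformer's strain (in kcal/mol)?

3.6 kcal/mol

This conformer (eclipsed): H(0°)/H(0°) eclipsed 0.9; CN(120°)/H(120°) eclipsed 1.3; H(240°)/CHO(240°) eclipsed 1.4 → 3.6 kcal/mol.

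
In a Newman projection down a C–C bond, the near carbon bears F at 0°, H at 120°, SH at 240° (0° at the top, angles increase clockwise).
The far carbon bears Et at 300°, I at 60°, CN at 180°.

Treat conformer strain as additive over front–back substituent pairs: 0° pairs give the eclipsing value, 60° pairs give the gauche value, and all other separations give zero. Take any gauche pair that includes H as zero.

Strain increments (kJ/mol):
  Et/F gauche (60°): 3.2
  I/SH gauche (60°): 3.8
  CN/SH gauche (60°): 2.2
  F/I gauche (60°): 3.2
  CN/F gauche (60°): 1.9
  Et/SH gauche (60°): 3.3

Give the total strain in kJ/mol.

This conformer (staggered): F–Et gauche, F–I gauche, SH–Et gauche, SH–CN gauche; 3.2 + 3.2 + 3.3 + 2.2 = 11.9 kJ/mol.

11.9 kJ/mol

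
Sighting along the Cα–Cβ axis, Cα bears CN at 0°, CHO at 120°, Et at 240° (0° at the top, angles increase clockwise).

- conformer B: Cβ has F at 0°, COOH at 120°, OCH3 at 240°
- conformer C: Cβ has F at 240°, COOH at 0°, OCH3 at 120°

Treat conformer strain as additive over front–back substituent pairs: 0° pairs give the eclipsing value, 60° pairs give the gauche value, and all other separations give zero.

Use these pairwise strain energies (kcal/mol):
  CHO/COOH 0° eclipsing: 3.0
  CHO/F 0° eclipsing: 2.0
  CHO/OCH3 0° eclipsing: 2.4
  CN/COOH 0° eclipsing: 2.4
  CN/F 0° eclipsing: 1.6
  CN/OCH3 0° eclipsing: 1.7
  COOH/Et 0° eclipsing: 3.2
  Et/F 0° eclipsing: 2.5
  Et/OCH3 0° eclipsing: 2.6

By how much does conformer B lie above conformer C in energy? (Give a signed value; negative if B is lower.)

B is eclipsed. CN at 0° is eclipsed with F at 0° (1.6); CHO at 120° is eclipsed with COOH at 120° (3.0); Et at 240° is eclipsed with OCH3 at 240° (2.6). Total 7.2 kcal/mol.
C is eclipsed. CN at 0° is eclipsed with COOH at 0° (2.4); CHO at 120° is eclipsed with OCH3 at 120° (2.4); Et at 240° is eclipsed with F at 240° (2.5). Total 7.3 kcal/mol.
E(B) − E(C) = 7.2 − 7.3 = -0.1 kcal/mol.

-0.1 kcal/mol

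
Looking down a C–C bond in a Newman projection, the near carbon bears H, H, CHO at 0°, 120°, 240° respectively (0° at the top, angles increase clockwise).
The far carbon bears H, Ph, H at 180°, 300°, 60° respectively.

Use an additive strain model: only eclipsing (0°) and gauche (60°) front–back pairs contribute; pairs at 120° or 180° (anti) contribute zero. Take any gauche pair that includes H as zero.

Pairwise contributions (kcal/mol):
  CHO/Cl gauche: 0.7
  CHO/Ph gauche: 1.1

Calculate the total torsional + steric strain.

This conformer (staggered): CHO(240°)/Ph(300°) gauche 1.1 → 1.1 kcal/mol.

1.1 kcal/mol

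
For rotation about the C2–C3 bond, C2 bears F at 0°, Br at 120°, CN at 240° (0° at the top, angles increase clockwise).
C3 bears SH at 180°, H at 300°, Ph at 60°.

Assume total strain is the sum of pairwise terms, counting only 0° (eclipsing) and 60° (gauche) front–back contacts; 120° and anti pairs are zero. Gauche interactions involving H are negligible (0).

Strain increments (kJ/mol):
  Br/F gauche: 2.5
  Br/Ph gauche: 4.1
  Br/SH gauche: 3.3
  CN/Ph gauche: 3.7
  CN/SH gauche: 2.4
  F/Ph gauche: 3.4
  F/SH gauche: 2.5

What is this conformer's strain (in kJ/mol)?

13.2 kJ/mol

This conformer (staggered): F(0°)/Ph(60°) gauche 3.4; Br(120°)/SH(180°) gauche 3.3; Br(120°)/Ph(60°) gauche 4.1; CN(240°)/SH(180°) gauche 2.4 → 13.2 kJ/mol.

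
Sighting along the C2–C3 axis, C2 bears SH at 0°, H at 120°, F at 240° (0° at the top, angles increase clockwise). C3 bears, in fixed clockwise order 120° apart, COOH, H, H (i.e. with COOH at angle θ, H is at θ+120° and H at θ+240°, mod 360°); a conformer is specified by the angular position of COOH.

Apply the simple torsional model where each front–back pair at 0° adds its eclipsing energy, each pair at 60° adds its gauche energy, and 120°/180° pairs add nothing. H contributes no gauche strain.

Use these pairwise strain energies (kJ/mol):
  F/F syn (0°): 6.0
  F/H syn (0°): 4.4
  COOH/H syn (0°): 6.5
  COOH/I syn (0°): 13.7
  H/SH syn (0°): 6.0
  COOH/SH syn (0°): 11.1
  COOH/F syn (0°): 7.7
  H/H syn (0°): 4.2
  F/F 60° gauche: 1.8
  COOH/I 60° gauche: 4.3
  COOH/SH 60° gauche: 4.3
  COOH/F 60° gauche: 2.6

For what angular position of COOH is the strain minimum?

180°

COOH at 0° (eclipsed): SH(0°)/COOH(0°) eclipsed 11.1; H(120°)/H(120°) eclipsed 4.2; F(240°)/H(240°) eclipsed 4.4 → 19.7 kJ/mol.
COOH at 60° (staggered): SH(0°)/COOH(60°) gauche 4.3 → 4.3 kJ/mol.
COOH at 120° (eclipsed): SH(0°)/H(0°) eclipsed 6.0; H(120°)/COOH(120°) eclipsed 6.5; F(240°)/H(240°) eclipsed 4.4 → 16.9 kJ/mol.
COOH at 180° (staggered): F(240°)/COOH(180°) gauche 2.6 → 2.6 kJ/mol.
COOH at 240° (eclipsed): SH(0°)/H(0°) eclipsed 6.0; H(120°)/H(120°) eclipsed 4.2; F(240°)/COOH(240°) eclipsed 7.7 → 17.9 kJ/mol.
COOH at 300° (staggered): SH(0°)/COOH(300°) gauche 4.3; F(240°)/COOH(300°) gauche 2.6 → 6.9 kJ/mol.
The minimum (2.6 kJ/mol) occurs with COOH at 180°.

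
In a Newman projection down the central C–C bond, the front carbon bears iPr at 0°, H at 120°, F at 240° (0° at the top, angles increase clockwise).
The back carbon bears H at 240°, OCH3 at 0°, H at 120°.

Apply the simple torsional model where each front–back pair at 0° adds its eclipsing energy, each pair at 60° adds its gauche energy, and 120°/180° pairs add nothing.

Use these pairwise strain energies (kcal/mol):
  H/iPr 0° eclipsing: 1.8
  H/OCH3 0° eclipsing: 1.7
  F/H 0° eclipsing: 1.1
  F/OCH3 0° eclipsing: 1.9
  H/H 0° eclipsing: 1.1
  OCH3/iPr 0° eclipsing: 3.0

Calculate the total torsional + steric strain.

This conformer (eclipsed): iPr(0°)/OCH3(0°) eclipsed 3.0; H(120°)/H(120°) eclipsed 1.1; F(240°)/H(240°) eclipsed 1.1 → 5.2 kcal/mol.

5.2 kcal/mol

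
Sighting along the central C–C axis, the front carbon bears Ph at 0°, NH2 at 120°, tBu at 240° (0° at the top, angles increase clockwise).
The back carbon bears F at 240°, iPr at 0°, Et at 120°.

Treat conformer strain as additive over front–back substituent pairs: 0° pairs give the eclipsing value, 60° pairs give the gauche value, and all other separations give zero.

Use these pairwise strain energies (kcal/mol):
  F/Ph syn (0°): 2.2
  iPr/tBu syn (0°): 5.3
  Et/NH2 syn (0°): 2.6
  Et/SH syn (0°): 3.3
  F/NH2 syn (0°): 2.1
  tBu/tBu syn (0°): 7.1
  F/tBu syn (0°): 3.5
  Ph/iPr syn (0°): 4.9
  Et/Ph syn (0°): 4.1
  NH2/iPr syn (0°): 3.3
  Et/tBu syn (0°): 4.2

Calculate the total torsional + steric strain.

11.0 kcal/mol

This conformer (eclipsed): Ph(0°)/iPr(0°) eclipsed 4.9; NH2(120°)/Et(120°) eclipsed 2.6; tBu(240°)/F(240°) eclipsed 3.5 → 11.0 kcal/mol.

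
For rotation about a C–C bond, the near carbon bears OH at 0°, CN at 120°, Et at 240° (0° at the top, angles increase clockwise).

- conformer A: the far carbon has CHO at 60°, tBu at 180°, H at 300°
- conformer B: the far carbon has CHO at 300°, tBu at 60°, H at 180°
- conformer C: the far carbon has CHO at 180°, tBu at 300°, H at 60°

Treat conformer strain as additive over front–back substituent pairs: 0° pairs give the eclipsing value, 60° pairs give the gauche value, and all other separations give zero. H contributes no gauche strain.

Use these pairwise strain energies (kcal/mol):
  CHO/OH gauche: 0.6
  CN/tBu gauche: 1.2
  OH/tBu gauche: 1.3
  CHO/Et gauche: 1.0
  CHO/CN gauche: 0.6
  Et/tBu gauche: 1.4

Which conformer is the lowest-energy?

A is staggered. OH at 0° is gauche with CHO at 60° (0.6); CN at 120° is gauche with CHO at 60° (0.6); CN at 120° is gauche with tBu at 180° (1.2); Et at 240° is gauche with tBu at 180° (1.4). Total 3.8 kcal/mol.
B is staggered. OH at 0° is gauche with CHO at 300° (0.6); OH at 0° is gauche with tBu at 60° (1.3); CN at 120° is gauche with tBu at 60° (1.2); Et at 240° is gauche with CHO at 300° (1.0). Total 4.1 kcal/mol.
C is staggered. OH at 0° is gauche with tBu at 300° (1.3); CN at 120° is gauche with CHO at 180° (0.6); Et at 240° is gauche with CHO at 180° (1.0); Et at 240° is gauche with tBu at 300° (1.4). Total 4.3 kcal/mol.
A has the lowest total (3.8 kcal/mol).

A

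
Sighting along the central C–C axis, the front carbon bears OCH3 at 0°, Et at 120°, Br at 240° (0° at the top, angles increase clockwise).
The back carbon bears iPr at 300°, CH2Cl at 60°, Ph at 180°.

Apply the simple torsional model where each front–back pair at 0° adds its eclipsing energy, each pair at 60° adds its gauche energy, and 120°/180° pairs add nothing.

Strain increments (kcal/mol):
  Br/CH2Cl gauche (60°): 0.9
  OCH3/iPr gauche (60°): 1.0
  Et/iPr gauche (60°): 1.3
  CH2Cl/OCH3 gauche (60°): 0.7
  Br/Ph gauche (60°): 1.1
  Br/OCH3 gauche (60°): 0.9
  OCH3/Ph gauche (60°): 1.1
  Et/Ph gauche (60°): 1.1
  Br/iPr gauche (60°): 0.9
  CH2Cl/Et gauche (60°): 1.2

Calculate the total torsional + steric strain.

6.0 kcal/mol

This conformer (staggered): OCH3(0°)/iPr(300°) gauche 1.0; OCH3(0°)/CH2Cl(60°) gauche 0.7; Et(120°)/CH2Cl(60°) gauche 1.2; Et(120°)/Ph(180°) gauche 1.1; Br(240°)/iPr(300°) gauche 0.9; Br(240°)/Ph(180°) gauche 1.1 → 6.0 kcal/mol.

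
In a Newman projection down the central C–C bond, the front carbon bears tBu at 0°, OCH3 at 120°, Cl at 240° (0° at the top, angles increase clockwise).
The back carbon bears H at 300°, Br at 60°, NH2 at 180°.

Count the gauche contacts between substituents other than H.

Non-H gauche pairs: tBu(0°)/Br(60°); OCH3(120°)/Br(60°); OCH3(120°)/NH2(180°); Cl(240°)/NH2(180°) — 4 interactions.

4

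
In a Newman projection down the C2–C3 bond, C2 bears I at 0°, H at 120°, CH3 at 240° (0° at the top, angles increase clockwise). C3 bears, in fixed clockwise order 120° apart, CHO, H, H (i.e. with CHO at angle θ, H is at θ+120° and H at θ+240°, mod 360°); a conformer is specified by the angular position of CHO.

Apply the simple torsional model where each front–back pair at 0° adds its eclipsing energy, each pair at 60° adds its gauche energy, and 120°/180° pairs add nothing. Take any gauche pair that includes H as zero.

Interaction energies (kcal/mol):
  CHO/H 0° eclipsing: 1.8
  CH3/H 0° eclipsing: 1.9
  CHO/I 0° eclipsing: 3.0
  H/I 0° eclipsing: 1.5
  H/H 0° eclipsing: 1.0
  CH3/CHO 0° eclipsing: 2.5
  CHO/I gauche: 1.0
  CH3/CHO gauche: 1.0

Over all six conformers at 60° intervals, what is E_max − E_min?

CHO at 0° (eclipsed): I(0°)/CHO(0°) eclipsed 3.0; H(120°)/H(120°) eclipsed 1.0; CH3(240°)/H(240°) eclipsed 1.9 → 5.9 kcal/mol.
CHO at 60° (staggered): I(0°)/CHO(60°) gauche 1.0 → 1.0 kcal/mol.
CHO at 120° (eclipsed): I(0°)/H(0°) eclipsed 1.5; H(120°)/CHO(120°) eclipsed 1.8; CH3(240°)/H(240°) eclipsed 1.9 → 5.2 kcal/mol.
CHO at 180° (staggered): CH3(240°)/CHO(180°) gauche 1.0 → 1.0 kcal/mol.
CHO at 240° (eclipsed): I(0°)/H(0°) eclipsed 1.5; H(120°)/H(120°) eclipsed 1.0; CH3(240°)/CHO(240°) eclipsed 2.5 → 5.0 kcal/mol.
CHO at 300° (staggered): I(0°)/CHO(300°) gauche 1.0; CH3(240°)/CHO(300°) gauche 1.0 → 2.0 kcal/mol.
Max at 0° (5.9 kcal/mol), min at 60° (1.0 kcal/mol); barrier = 4.9 kcal/mol.

4.9 kcal/mol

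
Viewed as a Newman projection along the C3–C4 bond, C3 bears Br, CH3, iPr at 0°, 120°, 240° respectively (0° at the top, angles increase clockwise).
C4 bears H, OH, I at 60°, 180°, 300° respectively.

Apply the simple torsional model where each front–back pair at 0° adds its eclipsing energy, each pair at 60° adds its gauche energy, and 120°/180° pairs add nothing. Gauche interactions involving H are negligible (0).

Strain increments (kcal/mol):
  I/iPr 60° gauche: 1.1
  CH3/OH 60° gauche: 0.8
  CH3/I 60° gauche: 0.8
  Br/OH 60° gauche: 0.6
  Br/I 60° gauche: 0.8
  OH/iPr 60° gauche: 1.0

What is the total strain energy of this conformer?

This conformer (staggered): Br–I gauche, CH3–OH gauche, iPr–OH gauche, iPr–I gauche; 0.8 + 0.8 + 1.0 + 1.1 = 3.7 kcal/mol.

3.7 kcal/mol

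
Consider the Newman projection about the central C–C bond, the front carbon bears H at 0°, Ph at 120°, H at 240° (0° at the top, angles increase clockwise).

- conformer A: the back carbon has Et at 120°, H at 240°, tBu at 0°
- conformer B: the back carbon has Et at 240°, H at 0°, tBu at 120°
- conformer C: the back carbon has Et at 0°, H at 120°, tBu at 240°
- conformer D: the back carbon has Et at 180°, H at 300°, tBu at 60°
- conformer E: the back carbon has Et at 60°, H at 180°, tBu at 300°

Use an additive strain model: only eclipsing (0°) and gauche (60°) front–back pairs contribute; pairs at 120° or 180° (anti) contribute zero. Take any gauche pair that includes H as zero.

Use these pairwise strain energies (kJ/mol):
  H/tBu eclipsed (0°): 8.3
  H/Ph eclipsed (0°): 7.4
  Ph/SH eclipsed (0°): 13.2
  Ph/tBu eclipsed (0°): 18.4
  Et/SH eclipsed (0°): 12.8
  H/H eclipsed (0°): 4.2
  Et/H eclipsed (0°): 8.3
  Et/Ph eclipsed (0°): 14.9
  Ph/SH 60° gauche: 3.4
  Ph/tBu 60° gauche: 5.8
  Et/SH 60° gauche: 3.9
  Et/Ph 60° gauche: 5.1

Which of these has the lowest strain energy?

E

A is eclipsed. H at 0° is eclipsed with tBu at 0° (8.3); Ph at 120° is eclipsed with Et at 120° (14.9); H at 240° is eclipsed with H at 240° (4.2). Total 27.4 kJ/mol.
B is eclipsed. H at 0° is eclipsed with H at 0° (4.2); Ph at 120° is eclipsed with tBu at 120° (18.4); H at 240° is eclipsed with Et at 240° (8.3). Total 30.9 kJ/mol.
C is eclipsed. H at 0° is eclipsed with Et at 0° (8.3); Ph at 120° is eclipsed with H at 120° (7.4); H at 240° is eclipsed with tBu at 240° (8.3). Total 24.0 kJ/mol.
D is staggered. Ph at 120° is gauche with Et at 180° (5.1); Ph at 120° is gauche with tBu at 60° (5.8). Total 10.9 kJ/mol.
E is staggered. Ph at 120° is gauche with Et at 60° (5.1). Total 5.1 kJ/mol.
E has the lowest total (5.1 kJ/mol).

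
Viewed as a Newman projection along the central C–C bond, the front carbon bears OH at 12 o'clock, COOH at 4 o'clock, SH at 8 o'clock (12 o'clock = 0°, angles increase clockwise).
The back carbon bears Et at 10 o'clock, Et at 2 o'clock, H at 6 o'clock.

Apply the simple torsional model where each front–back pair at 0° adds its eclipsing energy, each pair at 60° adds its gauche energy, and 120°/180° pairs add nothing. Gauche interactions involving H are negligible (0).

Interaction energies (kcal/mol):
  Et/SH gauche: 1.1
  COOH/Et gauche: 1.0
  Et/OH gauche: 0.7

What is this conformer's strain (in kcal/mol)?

3.5 kcal/mol

This conformer (staggered): OH–Et gauche, OH–Et gauche, COOH–Et gauche, SH–Et gauche; 0.7 + 0.7 + 1.0 + 1.1 = 3.5 kcal/mol.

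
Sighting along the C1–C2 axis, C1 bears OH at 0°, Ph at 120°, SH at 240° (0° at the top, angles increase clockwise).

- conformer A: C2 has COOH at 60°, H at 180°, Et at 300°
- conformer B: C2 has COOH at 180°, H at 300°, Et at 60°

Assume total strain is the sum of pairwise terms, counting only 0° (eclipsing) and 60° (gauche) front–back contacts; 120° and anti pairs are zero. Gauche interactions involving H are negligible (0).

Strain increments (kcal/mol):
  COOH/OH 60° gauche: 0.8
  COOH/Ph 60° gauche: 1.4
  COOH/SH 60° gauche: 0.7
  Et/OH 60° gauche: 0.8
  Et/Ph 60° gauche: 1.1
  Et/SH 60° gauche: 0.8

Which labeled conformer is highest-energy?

B

A (staggered): OH(0°)/COOH(60°) gauche 0.8; OH(0°)/Et(300°) gauche 0.8; Ph(120°)/COOH(60°) gauche 1.4; SH(240°)/Et(300°) gauche 0.8 → 3.8 kcal/mol.
B (staggered): OH(0°)/Et(60°) gauche 0.8; Ph(120°)/COOH(180°) gauche 1.4; Ph(120°)/Et(60°) gauche 1.1; SH(240°)/COOH(180°) gauche 0.7 → 4.0 kcal/mol.
B has the highest total (4.0 kcal/mol).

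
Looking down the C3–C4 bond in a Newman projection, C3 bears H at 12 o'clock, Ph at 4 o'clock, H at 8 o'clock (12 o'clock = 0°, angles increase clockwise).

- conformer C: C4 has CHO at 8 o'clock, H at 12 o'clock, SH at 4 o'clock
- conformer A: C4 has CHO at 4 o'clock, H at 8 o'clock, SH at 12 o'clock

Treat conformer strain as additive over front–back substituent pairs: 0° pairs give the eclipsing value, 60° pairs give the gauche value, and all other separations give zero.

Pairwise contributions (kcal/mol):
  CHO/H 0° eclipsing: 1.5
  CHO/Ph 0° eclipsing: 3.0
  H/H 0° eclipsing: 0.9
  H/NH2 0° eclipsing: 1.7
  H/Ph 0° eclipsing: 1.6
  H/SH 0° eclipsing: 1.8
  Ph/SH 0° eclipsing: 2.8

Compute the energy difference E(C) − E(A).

C (eclipsed): H(0°)/H(0°) eclipsed 0.9; Ph(120°)/SH(120°) eclipsed 2.8; H(240°)/CHO(240°) eclipsed 1.5 → 5.2 kcal/mol.
A (eclipsed): H(0°)/SH(0°) eclipsed 1.8; Ph(120°)/CHO(120°) eclipsed 3.0; H(240°)/H(240°) eclipsed 0.9 → 5.7 kcal/mol.
E(C) − E(A) = 5.2 − 5.7 = -0.5 kcal/mol.

-0.5 kcal/mol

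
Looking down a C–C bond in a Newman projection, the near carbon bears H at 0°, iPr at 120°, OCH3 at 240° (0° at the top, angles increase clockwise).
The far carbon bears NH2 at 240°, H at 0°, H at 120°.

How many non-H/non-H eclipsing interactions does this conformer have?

Non-H eclipsing pairs: OCH3(240°)/NH2(240°) — 1 interaction.

1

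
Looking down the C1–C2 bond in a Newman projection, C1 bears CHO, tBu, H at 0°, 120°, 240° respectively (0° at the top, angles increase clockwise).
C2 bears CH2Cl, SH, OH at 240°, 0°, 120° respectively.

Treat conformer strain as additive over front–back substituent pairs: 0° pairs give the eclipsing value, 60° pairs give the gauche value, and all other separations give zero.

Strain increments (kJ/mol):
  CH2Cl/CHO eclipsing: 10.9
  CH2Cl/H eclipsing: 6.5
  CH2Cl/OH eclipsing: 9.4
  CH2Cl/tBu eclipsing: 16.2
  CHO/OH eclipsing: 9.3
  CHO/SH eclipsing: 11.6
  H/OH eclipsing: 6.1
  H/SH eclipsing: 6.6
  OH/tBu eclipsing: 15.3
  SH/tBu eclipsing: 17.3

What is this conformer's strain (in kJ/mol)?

33.4 kJ/mol

This conformer (eclipsed): CHO–SH eclipsed, tBu–OH eclipsed, H–CH2Cl eclipsed; 11.6 + 15.3 + 6.5 = 33.4 kJ/mol.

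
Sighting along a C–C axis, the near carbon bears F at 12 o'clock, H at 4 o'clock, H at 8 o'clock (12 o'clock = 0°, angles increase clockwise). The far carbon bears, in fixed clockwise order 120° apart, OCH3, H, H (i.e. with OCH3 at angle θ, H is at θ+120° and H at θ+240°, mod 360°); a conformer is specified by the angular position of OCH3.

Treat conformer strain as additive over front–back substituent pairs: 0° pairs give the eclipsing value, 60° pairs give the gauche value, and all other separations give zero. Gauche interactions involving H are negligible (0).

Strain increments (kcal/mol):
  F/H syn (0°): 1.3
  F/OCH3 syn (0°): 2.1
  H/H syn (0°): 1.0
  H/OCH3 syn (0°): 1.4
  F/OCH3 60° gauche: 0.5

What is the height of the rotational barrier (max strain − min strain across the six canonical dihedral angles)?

OCH3 at 0° is eclipsed. F at 0° is eclipsed with OCH3 at 0° (2.1); H at 120° is eclipsed with H at 120° (1.0); H at 240° is eclipsed with H at 240° (1.0). Total 4.1 kcal/mol.
OCH3 at 60° is staggered. F at 0° is gauche with OCH3 at 60° (0.5). Total 0.5 kcal/mol.
OCH3 at 120° is eclipsed. F at 0° is eclipsed with H at 0° (1.3); H at 120° is eclipsed with OCH3 at 120° (1.4); H at 240° is eclipsed with H at 240° (1.0). Total 3.7 kcal/mol.
OCH3 at 180° (staggered): no non-H gauche contacts → 0.0 kcal/mol.
OCH3 at 240° is eclipsed. F at 0° is eclipsed with H at 0° (1.3); H at 120° is eclipsed with H at 120° (1.0); H at 240° is eclipsed with OCH3 at 240° (1.4). Total 3.7 kcal/mol.
OCH3 at 300° is staggered. F at 0° is gauche with OCH3 at 300° (0.5). Total 0.5 kcal/mol.
Max at 0° (4.1 kcal/mol), min at 180° (0.0 kcal/mol); barrier = 4.1 kcal/mol.

4.1 kcal/mol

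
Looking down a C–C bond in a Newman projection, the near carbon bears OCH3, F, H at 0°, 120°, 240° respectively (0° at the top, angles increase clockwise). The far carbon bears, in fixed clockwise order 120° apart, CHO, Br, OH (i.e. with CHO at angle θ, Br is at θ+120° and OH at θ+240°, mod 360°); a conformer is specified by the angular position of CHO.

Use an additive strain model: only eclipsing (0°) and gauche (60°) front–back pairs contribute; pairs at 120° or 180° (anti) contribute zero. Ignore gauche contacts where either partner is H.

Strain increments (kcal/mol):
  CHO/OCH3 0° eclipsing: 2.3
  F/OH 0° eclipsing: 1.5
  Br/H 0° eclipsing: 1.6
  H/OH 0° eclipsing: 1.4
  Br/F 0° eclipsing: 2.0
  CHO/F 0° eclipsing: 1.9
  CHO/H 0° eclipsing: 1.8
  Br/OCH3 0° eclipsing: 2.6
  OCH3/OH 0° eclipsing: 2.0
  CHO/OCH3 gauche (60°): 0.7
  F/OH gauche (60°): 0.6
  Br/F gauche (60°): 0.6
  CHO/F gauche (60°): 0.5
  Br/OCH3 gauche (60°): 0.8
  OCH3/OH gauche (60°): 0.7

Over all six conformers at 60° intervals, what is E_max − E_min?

CHO at 0° is eclipsed. OCH3 at 0° is eclipsed with CHO at 0° (2.3); F at 120° is eclipsed with Br at 120° (2.0); H at 240° is eclipsed with OH at 240° (1.4). Total 5.7 kcal/mol.
CHO at 60° is staggered. OCH3 at 0° is gauche with CHO at 60° (0.7); OCH3 at 0° is gauche with OH at 300° (0.7); F at 120° is gauche with CHO at 60° (0.5); F at 120° is gauche with Br at 180° (0.6). Total 2.5 kcal/mol.
CHO at 120° is eclipsed. OCH3 at 0° is eclipsed with OH at 0° (2.0); F at 120° is eclipsed with CHO at 120° (1.9); H at 240° is eclipsed with Br at 240° (1.6). Total 5.5 kcal/mol.
CHO at 180° is staggered. OCH3 at 0° is gauche with Br at 300° (0.8); OCH3 at 0° is gauche with OH at 60° (0.7); F at 120° is gauche with CHO at 180° (0.5); F at 120° is gauche with OH at 60° (0.6). Total 2.6 kcal/mol.
CHO at 240° is eclipsed. OCH3 at 0° is eclipsed with Br at 0° (2.6); F at 120° is eclipsed with OH at 120° (1.5); H at 240° is eclipsed with CHO at 240° (1.8). Total 5.9 kcal/mol.
CHO at 300° is staggered. OCH3 at 0° is gauche with CHO at 300° (0.7); OCH3 at 0° is gauche with Br at 60° (0.8); F at 120° is gauche with Br at 60° (0.6); F at 120° is gauche with OH at 180° (0.6). Total 2.7 kcal/mol.
Max at 240° (5.9 kcal/mol), min at 60° (2.5 kcal/mol); barrier = 3.4 kcal/mol.

3.4 kcal/mol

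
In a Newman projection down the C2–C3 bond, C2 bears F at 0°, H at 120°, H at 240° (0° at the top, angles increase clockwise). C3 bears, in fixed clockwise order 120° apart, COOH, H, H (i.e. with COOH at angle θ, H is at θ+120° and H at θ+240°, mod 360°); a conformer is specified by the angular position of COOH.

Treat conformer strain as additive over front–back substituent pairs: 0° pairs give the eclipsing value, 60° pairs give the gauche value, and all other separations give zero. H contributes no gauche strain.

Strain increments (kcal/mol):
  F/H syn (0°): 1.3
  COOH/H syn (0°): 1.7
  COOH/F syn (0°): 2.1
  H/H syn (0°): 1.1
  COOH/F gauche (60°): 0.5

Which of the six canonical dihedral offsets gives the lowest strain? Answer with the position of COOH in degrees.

180°

COOH at 0° (eclipsed): F(0°)/COOH(0°) eclipsed 2.1; H(120°)/H(120°) eclipsed 1.1; H(240°)/H(240°) eclipsed 1.1 → 4.3 kcal/mol.
COOH at 60° (staggered): F(0°)/COOH(60°) gauche 0.5 → 0.5 kcal/mol.
COOH at 120° (eclipsed): F(0°)/H(0°) eclipsed 1.3; H(120°)/COOH(120°) eclipsed 1.7; H(240°)/H(240°) eclipsed 1.1 → 4.1 kcal/mol.
COOH at 180° (staggered): no non-H gauche contacts → 0.0 kcal/mol.
COOH at 240° (eclipsed): F(0°)/H(0°) eclipsed 1.3; H(120°)/H(120°) eclipsed 1.1; H(240°)/COOH(240°) eclipsed 1.7 → 4.1 kcal/mol.
COOH at 300° (staggered): F(0°)/COOH(300°) gauche 0.5 → 0.5 kcal/mol.
The minimum (0.0 kcal/mol) occurs with COOH at 180°.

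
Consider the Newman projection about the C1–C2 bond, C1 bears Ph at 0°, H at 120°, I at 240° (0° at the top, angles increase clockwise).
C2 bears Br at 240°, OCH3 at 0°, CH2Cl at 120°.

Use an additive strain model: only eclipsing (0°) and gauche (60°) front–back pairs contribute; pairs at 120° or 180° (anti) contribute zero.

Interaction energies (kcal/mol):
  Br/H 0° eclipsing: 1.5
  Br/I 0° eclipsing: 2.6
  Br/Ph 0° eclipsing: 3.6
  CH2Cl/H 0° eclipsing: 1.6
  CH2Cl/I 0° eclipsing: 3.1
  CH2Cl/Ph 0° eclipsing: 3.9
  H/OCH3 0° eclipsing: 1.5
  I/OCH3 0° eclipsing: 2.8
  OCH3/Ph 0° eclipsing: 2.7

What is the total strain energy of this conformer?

This conformer is eclipsed. Ph at 0° is eclipsed with OCH3 at 0° (2.7); H at 120° is eclipsed with CH2Cl at 120° (1.6); I at 240° is eclipsed with Br at 240° (2.6). Total 6.9 kcal/mol.

6.9 kcal/mol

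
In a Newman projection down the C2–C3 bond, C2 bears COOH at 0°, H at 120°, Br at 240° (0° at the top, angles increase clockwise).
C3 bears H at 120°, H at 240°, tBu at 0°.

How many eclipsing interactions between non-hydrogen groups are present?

1

Non-H eclipsing pairs: COOH(0°)/tBu(0°) — 1 interaction.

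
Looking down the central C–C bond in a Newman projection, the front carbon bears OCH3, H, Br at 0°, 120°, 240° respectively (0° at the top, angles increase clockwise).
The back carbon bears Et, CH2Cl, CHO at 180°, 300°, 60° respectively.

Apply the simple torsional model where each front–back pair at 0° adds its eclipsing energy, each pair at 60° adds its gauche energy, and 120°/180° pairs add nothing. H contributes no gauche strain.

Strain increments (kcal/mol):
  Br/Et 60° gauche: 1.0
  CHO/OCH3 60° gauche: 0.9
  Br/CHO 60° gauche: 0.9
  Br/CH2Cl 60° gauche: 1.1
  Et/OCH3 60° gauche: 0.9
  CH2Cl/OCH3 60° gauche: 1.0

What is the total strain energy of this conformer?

4.0 kcal/mol

This conformer (staggered): OCH3–CH2Cl gauche, OCH3–CHO gauche, Br–Et gauche, Br–CH2Cl gauche; 1.0 + 0.9 + 1.0 + 1.1 = 4.0 kcal/mol.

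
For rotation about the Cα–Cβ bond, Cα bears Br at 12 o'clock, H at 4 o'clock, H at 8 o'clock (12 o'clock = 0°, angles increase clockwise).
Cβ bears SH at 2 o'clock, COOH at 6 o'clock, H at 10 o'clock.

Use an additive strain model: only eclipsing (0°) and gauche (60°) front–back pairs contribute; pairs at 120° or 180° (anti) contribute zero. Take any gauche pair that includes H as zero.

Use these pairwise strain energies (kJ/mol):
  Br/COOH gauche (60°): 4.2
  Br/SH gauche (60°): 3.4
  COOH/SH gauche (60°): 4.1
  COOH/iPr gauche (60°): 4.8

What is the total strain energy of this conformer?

This conformer (staggered): Br(0°)/SH(60°) gauche 3.4 → 3.4 kJ/mol.

3.4 kJ/mol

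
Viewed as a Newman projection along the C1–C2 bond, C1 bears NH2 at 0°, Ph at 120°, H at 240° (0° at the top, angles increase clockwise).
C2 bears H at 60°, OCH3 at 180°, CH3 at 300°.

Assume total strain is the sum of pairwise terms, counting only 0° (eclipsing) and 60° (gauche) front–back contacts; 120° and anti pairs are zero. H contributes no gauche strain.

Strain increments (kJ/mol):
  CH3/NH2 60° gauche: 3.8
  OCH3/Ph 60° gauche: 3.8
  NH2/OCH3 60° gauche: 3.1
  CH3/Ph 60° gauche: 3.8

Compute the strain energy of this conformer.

7.6 kJ/mol

This conformer (staggered): NH2(0°)/CH3(300°) gauche 3.8; Ph(120°)/OCH3(180°) gauche 3.8 → 7.6 kJ/mol.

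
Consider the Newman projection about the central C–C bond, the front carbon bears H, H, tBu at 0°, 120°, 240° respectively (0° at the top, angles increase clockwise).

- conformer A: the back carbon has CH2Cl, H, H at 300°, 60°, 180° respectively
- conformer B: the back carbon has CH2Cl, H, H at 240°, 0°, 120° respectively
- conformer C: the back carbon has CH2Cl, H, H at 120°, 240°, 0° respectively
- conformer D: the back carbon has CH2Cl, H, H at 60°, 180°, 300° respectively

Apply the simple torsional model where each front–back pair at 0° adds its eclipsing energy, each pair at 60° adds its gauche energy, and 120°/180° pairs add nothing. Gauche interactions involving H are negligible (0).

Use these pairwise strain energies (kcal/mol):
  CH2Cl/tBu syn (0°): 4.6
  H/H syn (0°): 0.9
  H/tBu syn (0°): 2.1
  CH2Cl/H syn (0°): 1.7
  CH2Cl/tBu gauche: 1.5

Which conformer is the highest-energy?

B

A is staggered. tBu at 240° is gauche with CH2Cl at 300° (1.5). Total 1.5 kcal/mol.
B is eclipsed. H at 0° is eclipsed with H at 0° (0.9); H at 120° is eclipsed with H at 120° (0.9); tBu at 240° is eclipsed with CH2Cl at 240° (4.6). Total 6.4 kcal/mol.
C is eclipsed. H at 0° is eclipsed with H at 0° (0.9); H at 120° is eclipsed with CH2Cl at 120° (1.7); tBu at 240° is eclipsed with H at 240° (2.1). Total 4.7 kcal/mol.
D (staggered): no non-H gauche contacts → 0.0 kcal/mol.
B has the highest total (6.4 kcal/mol).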